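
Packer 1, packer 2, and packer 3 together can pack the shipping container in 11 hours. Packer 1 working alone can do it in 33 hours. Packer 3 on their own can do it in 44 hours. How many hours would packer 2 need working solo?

132/5 hours

Combined rate is 1/11 per hour.
Known contribution: 1/33 + 1/44 = (4 + 3)/132 = 7/132 per hour.
So packer 2's rate is 1/11 − 7/132 = 5/132, meaning 132/5 hours alone.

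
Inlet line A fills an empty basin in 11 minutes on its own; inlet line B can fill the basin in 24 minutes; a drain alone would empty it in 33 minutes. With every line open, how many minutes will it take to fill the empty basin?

Net rate = 1/11 + 1/24 − 1/33 = (24 + 11 − 8)/264 = 27/264 = 9/88 per minute.
Filling time = 1 ÷ (9/88) = 88/9 minutes.

88/9 minutes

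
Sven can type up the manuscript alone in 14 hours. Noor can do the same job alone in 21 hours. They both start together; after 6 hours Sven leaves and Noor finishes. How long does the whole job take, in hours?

12 hours

In the first 6 hours the combined rate is 5/42, so 5/7 of the job is done, leaving 2/7.
After Sven leaves the rate is 1/21 per hour; the remaining 2/7 takes 6 hours.
Total = 6 + 6 = 12 hours.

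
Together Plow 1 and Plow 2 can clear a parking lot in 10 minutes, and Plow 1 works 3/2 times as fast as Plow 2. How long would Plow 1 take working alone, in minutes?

50/3 minutes

Let Plow 2's rate be r; then Plow 1's rate is (3/2)r, so together (3/2 + 1)r = (5/2)r = 1/10.
Thus r = 1/25 per minute.
Plow 2 alone: 25 minutes; Plow 1 alone: 50/3 minutes.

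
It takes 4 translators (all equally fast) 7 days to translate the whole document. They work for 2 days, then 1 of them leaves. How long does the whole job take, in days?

26/3 days

One translator does 1/28 of the job per day.
After 2 days with 4 translators, 2/7 is done (5/7 left).
With 3 translators the rate is 3/28, so the rest takes 5/7 ÷ 3/28 = 20/3 days.
Total = 2 + 20/3 = 26/3 days.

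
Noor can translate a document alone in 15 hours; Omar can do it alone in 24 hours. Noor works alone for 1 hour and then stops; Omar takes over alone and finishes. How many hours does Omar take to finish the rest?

112/5 hours

In 1 hour Noor does 1/15 of the job, leaving 14/15.
Omar works at 1/24 per hour, so finishing takes 14/15 ÷ 1/24 = 112/5 hours.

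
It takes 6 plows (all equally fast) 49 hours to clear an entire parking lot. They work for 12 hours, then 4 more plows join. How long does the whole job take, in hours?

One plow does 1/294 of the job per hour.
After 12 hours with 6 plows, 12/49 is done (37/49 left).
With 10 plows the rate is 10/294 = 5/147, so the rest takes 37/49 ÷ 5/147 = 111/5 hours.
Total = 12 + 111/5 = 171/5 hours.

171/5 hours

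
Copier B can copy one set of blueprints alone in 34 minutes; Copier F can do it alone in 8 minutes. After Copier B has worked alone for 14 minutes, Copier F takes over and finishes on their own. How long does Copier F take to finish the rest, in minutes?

In 14 minutes Copier B does 14/34 = 7/17 of the job, leaving 10/17.
Copier F works at 1/8 per minute, so finishing takes 10/17 ÷ 1/8 = 80/17 minutes.

80/17 minutes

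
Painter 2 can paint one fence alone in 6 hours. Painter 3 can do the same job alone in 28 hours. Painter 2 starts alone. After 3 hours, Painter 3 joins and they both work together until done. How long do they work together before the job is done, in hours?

In the first 3 hours Painter 2 alone does 3/6 = 1/2 of the job, leaving 1/2.
Once everyone is working, combined rate: 1/6 + 1/28 = (14 + 3)/84 = 17/84 per hour.
Remaining 1/2 at 17/84 per hour takes 42/17 hours.

42/17 hours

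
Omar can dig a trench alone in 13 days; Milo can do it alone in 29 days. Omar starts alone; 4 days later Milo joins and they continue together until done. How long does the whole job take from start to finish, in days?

In 4 days Omar does 4/13 of the job, leaving 9/13.
Omar and Milo together work at 42/377 per day, so finishing takes 9/13 ÷ 42/377 = 87/14 days.
Total time = 4 + 87/14 = 143/14 days.

143/14 days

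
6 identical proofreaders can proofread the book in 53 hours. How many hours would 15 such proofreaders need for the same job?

106/5 hours

Total work is 6·53 = 318 proofreader-hours.
With 15 proofreaders: 318/15 = 106/5 hours.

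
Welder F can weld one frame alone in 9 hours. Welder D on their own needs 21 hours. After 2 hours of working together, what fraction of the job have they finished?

20/63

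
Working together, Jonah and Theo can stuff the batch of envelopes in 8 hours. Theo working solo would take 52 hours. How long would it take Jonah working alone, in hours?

Combined rate is 1/8 per hour.
Known contribution: 1/52 per hour.
So Jonah's rate is 1/8 − 1/52 = 11/104, meaning 104/11 hours alone.

104/11 hours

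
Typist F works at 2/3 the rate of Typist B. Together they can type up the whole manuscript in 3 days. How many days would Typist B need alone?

5 days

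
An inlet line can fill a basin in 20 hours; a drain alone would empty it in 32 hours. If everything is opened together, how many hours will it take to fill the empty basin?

160/3 hours

Net rate = 1/20 − 1/32 = (8 − 5)/160 = 3/160 per hour.
Filling time = 1 ÷ (3/160) = 160/3 hours.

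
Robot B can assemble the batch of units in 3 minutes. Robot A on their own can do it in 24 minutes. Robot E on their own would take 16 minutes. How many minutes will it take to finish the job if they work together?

16/7 minutes

Combined rate: 1/3 + 1/24 + 1/16 = (16 + 2 + 3)/48 = 21/48 = 7/16 per minute.
Time = 1 ÷ (7/16) = 16/7 minutes.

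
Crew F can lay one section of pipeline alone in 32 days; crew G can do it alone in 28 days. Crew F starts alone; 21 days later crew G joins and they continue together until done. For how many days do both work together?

77/15 days

In 21 days crew F does 21/32 of the job, leaving 11/32.
Crew F and crew G together work at 15/224 per day, so finishing takes 11/32 ÷ 15/224 = 77/15 days.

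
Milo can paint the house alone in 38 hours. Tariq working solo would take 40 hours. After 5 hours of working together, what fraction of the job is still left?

113/152

Combined rate: 1/38 + 1/40 = (20 + 19)/760 = 39/760 per hour.
In 5 hours they complete 5·39/760 = 39/152 of the job.
So 113/152 remains.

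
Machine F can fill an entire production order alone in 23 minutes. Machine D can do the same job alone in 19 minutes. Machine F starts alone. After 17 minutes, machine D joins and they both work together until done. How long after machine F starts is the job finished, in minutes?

138/7 minutes

In the first 17 minutes machine F alone does 17/23 of the job, leaving 6/23.
Once everyone is working, combined rate: 1/23 + 1/19 = (19 + 23)/437 = 42/437 per minute.
Remaining 6/23 at 42/437 per minute takes 19/7 minutes.
Total from the start = 17 + 19/7 = 138/7 minutes.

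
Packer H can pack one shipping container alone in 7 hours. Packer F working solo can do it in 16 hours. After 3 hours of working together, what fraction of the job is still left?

43/112

Combined rate: 1/7 + 1/16 = (16 + 7)/112 = 23/112 per hour.
In 3 hours they complete 3·23/112 = 69/112 of the job.
So 43/112 remains.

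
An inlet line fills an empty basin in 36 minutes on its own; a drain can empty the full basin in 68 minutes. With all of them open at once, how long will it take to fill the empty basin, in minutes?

153/2 minutes

Net rate = 1/36 − 1/68 = (17 − 9)/612 = 8/612 = 2/153 per minute.
Filling time = 1 ÷ (2/153) = 153/2 minutes.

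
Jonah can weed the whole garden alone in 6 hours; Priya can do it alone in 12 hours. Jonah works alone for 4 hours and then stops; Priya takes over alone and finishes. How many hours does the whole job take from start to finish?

In 4 hours Jonah does 4/6 = 2/3 of the job, leaving 1/3.
Priya works at 1/12 per hour, so finishing takes 1/3 ÷ 1/12 = 4 hours.
Total time = 4 + 4 = 8 hours.

8 hours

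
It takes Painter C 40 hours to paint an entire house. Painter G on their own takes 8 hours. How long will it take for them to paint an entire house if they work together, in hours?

20/3 hours

With two workers the combined time is the product over the sum: 40·8/(40+8) = 320/48 = 20/3 hours.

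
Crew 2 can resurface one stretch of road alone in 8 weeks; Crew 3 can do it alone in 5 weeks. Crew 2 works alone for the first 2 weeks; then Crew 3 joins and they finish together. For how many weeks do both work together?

30/13 weeks

In 2 weeks Crew 2 does 2/8 = 1/4 of the job, leaving 3/4.
Crew 2 and Crew 3 together work at 13/40 per week, so finishing takes 3/4 ÷ 13/40 = 30/13 weeks.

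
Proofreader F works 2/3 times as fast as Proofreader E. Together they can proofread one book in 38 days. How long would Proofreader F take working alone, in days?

95 days

Let Proofreader E's rate be r; then Proofreader F's rate is (2/3)r, so together (2/3 + 1)r = (5/3)r = 1/38.
Thus r = 3/190 per day.
Proofreader E alone: 190/3 days; Proofreader F alone: 95 days.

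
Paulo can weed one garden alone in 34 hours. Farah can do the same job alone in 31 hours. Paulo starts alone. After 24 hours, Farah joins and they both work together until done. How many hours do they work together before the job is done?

In the first 24 hours Paulo alone does 24/34 = 12/17 of the job, leaving 5/17.
Once everyone is working, combined rate: 1/34 + 1/31 = (31 + 34)/1054 = 65/1054 per hour.
Remaining 5/17 at 65/1054 per hour takes 62/13 hours.

62/13 hours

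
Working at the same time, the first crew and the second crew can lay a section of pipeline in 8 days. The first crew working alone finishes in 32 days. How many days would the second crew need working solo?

Combined rate is 1/8 per day.
Known contribution: 1/32 per day.
So the second crew's rate is 1/8 − 1/32 = 3/32, meaning 32/3 days alone.

32/3 days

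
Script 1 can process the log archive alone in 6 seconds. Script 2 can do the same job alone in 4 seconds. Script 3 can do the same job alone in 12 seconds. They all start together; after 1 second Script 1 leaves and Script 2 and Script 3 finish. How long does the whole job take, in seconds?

5/2 seconds

In the first 1 second the combined rate is 1/2, so 1/2 of the job is done, leaving 1/2.
After Script 1 leaves the rate is 1/3 per second; the remaining 1/2 takes 3/2 seconds.
Total = 1 + 3/2 = 5/2 seconds.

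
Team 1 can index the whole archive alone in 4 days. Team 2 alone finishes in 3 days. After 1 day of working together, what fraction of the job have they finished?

7/12

Combined rate: 1/4 + 1/3 = (3 + 4)/12 = 7/12 per day.
In 1 day they complete 1·7/12 = 7/12 of the job.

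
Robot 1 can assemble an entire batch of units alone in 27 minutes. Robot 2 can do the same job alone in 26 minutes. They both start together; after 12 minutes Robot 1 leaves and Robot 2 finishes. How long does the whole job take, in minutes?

130/9 minutes

In the first 12 minutes the combined rate is 53/702, so 106/117 of the job is done, leaving 11/117.
After Robot 1 leaves the rate is 1/26 per minute; the remaining 11/117 takes 22/9 minutes.
Total = 12 + 22/9 = 130/9 minutes.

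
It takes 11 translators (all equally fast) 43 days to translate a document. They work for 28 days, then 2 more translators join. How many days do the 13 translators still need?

165/13 days

One translator does 1/473 of the job per day.
After 28 days with 11 translators, 28/43 is done (15/43 left).
With 13 translators the rate is 13/473, so the rest takes 15/43 ÷ 13/473 = 165/13 days.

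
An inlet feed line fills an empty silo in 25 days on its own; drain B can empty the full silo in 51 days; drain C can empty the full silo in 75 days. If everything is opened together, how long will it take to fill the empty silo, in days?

425/3 days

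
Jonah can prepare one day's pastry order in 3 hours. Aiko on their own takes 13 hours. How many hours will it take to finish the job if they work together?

39/16 hours

Combined rate: 1/3 + 1/13 = (13 + 3)/39 = 16/39 per hour.
Time = 1 ÷ (16/39) = 39/16 hours.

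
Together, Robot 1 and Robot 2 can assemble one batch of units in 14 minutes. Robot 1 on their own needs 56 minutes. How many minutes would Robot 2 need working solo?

56/3 minutes

Combined rate is 1/14 per minute.
Known contribution: 1/56 per minute.
So Robot 2's rate is 1/14 − 1/56 = 3/56, meaning 56/3 minutes alone.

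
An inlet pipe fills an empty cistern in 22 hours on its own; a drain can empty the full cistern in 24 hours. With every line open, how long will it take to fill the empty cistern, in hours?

Net rate = 1/22 − 1/24 = (12 − 11)/264 = 1/264 per hour.
Filling time = 1 ÷ (1/264) = 264 hours.

264 hours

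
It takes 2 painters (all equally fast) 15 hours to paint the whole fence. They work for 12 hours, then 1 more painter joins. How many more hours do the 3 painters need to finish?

One painter does 1/30 of the job per hour.
After 12 hours with 2 painters, 4/5 is done (1/5 left).
With 3 painters the rate is 3/30 = 1/10, so the rest takes 1/5 ÷ 1/10 = 2 hours.

2 hours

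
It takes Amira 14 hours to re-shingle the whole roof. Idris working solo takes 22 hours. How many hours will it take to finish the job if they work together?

With two workers the combined time is the product over the sum: 14·22/(14+22) = 308/36 = 77/9 hours.

77/9 hours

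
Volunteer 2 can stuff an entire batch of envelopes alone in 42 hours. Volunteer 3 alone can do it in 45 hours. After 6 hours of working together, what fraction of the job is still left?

76/105

Combined rate: 1/42 + 1/45 = (15 + 14)/630 = 29/630 per hour.
In 6 hours they complete 6·29/630 = 29/105 of the job.
So 76/105 remains.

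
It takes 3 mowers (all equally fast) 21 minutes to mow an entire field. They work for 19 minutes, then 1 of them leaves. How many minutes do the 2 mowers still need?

3 minutes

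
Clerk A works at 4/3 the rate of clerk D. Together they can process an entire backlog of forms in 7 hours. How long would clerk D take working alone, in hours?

49/3 hours

Let clerk D's rate be r; then clerk A's rate is (4/3)r, so together (4/3 + 1)r = (7/3)r = 1/7.
Thus r = 3/49 per hour.
Clerk D alone: 49/3 hours; clerk A alone: 49/4 hours.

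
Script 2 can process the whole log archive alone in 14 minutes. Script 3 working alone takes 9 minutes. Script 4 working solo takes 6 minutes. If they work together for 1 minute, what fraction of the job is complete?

Combined rate: 1/14 + 1/9 + 1/6 = (9 + 14 + 21)/126 = 44/126 = 22/63 per minute.
In 1 minute they complete 1·22/63 = 22/63 of the job.

22/63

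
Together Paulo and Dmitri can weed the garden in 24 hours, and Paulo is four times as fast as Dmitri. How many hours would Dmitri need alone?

120 hours

Let Dmitri's rate be r; then Paulo's rate is 4r, so together (4 + 1)r = 5r = 1/24.
Thus r = 1/120 per hour.
Dmitri alone: 120 hours; Paulo alone: 30 hours.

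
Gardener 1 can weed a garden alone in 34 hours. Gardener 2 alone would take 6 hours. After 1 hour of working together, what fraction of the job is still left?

Combined rate: 1/34 + 1/6 = (3 + 17)/102 = 20/102 = 10/51 per hour.
In 1 hour they complete 1·10/51 = 10/51 of the job.
So 41/51 remains.

41/51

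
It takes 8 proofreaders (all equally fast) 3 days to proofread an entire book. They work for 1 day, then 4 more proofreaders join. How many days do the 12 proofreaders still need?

One proofreader does 1/24 of the job per day.
After 1 day with 8 proofreaders, 1/3 is done (2/3 left).
With 12 proofreaders the rate is 12/24 = 1/2, so the rest takes 2/3 ÷ 1/2 = 4/3 days.

4/3 days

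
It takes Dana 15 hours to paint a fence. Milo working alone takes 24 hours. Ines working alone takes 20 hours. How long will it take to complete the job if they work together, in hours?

Combined rate: 1/15 + 1/24 + 1/20 = (8 + 5 + 6)/120 = 19/120 per hour.
Time = 1 ÷ (19/120) = 120/19 hours.

120/19 hours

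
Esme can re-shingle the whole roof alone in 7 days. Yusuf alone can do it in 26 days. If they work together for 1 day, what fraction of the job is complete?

Combined rate: 1/7 + 1/26 = (26 + 7)/182 = 33/182 per day.
In 1 day they complete 1·33/182 = 33/182 of the job.

33/182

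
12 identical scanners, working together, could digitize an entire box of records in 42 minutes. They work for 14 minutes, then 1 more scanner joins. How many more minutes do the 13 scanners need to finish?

One scanner does 1/504 of the job per minute.
After 14 minutes with 12 scanners, 1/3 is done (2/3 left).
With 13 scanners the rate is 13/504, so the rest takes 2/3 ÷ 13/504 = 336/13 minutes.

336/13 minutes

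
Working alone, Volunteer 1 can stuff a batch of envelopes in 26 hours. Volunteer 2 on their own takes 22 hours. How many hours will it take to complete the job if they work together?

143/12 hours

Combined rate: 1/26 + 1/22 = (11 + 13)/286 = 24/286 = 12/143 per hour.
Time = 1 ÷ (12/143) = 143/12 hours.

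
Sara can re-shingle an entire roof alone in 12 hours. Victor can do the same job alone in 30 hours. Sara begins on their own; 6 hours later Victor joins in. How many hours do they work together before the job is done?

In the first 6 hours Sara alone does 6/12 = 1/2 of the job, leaving 1/2.
Once everyone is working, combined rate: 1/12 + 1/30 = (5 + 2)/60 = 7/60 per hour.
Remaining 1/2 at 7/60 per hour takes 30/7 hours.

30/7 hours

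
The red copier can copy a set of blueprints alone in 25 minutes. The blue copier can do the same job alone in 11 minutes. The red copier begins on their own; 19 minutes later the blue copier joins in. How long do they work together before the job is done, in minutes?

11/6 minutes

In the first 19 minutes the red copier alone does 19/25 of the job, leaving 6/25.
Once everyone is working, combined rate: 1/25 + 1/11 = (11 + 25)/275 = 36/275 per minute.
Remaining 6/25 at 36/275 per minute takes 11/6 minutes.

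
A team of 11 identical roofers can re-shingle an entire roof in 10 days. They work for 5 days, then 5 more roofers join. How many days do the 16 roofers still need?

55/16 days

One roofer does 1/110 of the job per day.
After 5 days with 11 roofers, 1/2 is done (1/2 left).
With 16 roofers the rate is 16/110 = 8/55, so the rest takes 1/2 ÷ 8/55 = 55/16 days.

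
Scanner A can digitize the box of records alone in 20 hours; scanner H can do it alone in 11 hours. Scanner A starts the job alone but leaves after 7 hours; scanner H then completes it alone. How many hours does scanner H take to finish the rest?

In 7 hours scanner A does 7/20 of the job, leaving 13/20.
Scanner H works at 1/11 per hour, so finishing takes 13/20 ÷ 1/11 = 143/20 hours.

143/20 hours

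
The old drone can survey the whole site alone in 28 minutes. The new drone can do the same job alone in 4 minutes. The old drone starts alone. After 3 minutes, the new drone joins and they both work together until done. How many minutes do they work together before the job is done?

25/8 minutes

In the first 3 minutes the old drone alone does 3/28 of the job, leaving 25/28.
Once everyone is working, combined rate: 1/28 + 1/4 = (1 + 7)/28 = 8/28 = 2/7 per minute.
Remaining 25/28 at 2/7 per minute takes 25/8 minutes.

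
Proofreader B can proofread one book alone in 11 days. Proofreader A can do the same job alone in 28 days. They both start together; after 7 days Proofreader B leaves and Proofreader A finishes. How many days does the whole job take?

112/11 days

In the first 7 days the combined rate is 39/308, so 39/44 of the job is done, leaving 5/44.
After Proofreader B leaves the rate is 1/28 per day; the remaining 5/44 takes 35/11 days.
Total = 7 + 35/11 = 112/11 days.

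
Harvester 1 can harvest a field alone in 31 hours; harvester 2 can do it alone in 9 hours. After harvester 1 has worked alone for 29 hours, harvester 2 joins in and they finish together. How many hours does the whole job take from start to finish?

In 29 hours harvester 1 does 29/31 of the job, leaving 2/31.
Harvester 1 and harvester 2 together work at 40/279 per hour, so finishing takes 2/31 ÷ 40/279 = 9/20 hours.
Total time = 29 + 9/20 = 589/20 hours.

589/20 hours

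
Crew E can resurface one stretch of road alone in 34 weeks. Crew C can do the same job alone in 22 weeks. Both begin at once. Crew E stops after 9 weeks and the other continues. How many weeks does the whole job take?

275/17 weeks

In the first 9 weeks the combined rate is 14/187, so 126/187 of the job is done, leaving 61/187.
After crew E leaves the rate is 1/22 per week; the remaining 61/187 takes 122/17 weeks.
Total = 9 + 122/17 = 275/17 weeks.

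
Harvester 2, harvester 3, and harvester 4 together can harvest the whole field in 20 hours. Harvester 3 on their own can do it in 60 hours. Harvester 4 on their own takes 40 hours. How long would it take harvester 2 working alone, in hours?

120 hours

Combined rate is 1/20 per hour.
Known contribution: 1/60 + 1/40 = (2 + 3)/120 = 5/120 = 1/24 per hour.
So harvester 2's rate is 1/20 − 1/24 = 1/120, meaning 120 hours alone.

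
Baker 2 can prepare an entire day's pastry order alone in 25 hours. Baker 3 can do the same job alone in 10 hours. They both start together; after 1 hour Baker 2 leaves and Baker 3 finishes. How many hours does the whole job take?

48/5 hours

In the first 1 hour the combined rate is 7/50, so 7/50 of the job is done, leaving 43/50.
After Baker 2 leaves the rate is 1/10 per hour; the remaining 43/50 takes 43/5 hours.
Total = 1 + 43/5 = 48/5 hours.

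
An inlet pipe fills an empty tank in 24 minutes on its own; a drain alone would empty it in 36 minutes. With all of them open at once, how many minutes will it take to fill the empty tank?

72 minutes

Net rate = 1/24 − 1/36 = (3 − 2)/72 = 1/72 per minute.
Filling time = 1 ÷ (1/72) = 72 minutes.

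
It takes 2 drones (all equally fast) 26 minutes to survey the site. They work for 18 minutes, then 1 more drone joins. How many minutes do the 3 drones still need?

16/3 minutes

One drone does 1/52 of the job per minute.
After 18 minutes with 2 drones, 9/13 is done (4/13 left).
With 3 drones the rate is 3/52, so the rest takes 4/13 ÷ 3/52 = 16/3 minutes.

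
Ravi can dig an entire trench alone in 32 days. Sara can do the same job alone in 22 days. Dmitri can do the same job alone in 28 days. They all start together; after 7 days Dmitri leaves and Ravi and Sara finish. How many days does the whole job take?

88/9 days

In the first 7 days the combined rate is 277/2464, so 277/352 of the job is done, leaving 75/352.
After Dmitri leaves the rate is 27/352 per day; the remaining 75/352 takes 25/9 days.
Total = 7 + 25/9 = 88/9 days.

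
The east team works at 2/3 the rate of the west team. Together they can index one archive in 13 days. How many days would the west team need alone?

65/3 days

Let the west team's rate be r; then the east team's rate is (2/3)r, so together (2/3 + 1)r = (5/3)r = 1/13.
Thus r = 3/65 per day.
The west team alone: 65/3 days; the east team alone: 65/2 days.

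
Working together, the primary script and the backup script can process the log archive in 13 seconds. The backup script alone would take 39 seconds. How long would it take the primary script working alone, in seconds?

Combined rate is 1/13 per second.
Known contribution: 1/39 per second.
So the primary script's rate is 1/13 − 1/39 = 2/39, meaning 39/2 seconds alone.

39/2 seconds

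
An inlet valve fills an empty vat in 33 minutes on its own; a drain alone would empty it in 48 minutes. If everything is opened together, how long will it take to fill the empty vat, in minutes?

Net rate = 1/33 − 1/48 = (16 − 11)/528 = 5/528 per minute.
Filling time = 1 ÷ (5/528) = 528/5 minutes.

528/5 minutes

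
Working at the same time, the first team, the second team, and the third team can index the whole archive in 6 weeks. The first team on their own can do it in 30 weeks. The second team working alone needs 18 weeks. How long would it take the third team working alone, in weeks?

90/7 weeks

Combined rate is 1/6 per week.
Known contribution: 1/30 + 1/18 = (3 + 5)/90 = 8/90 = 4/45 per week.
So the third team's rate is 1/6 − 4/45 = 7/90, meaning 90/7 weeks alone.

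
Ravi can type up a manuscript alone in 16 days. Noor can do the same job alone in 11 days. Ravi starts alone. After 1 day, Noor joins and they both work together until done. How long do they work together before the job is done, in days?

55/9 days

In the first 1 day Ravi alone does 1/16 of the job, leaving 15/16.
Once everyone is working, combined rate: 1/16 + 1/11 = (11 + 16)/176 = 27/176 per day.
Remaining 15/16 at 27/176 per day takes 55/9 days.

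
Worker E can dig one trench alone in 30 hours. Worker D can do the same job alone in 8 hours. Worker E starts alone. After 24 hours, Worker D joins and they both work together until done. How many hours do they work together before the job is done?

24/19 hours

In the first 24 hours Worker E alone does 24/30 = 4/5 of the job, leaving 1/5.
Once everyone is working, combined rate: 1/30 + 1/8 = (4 + 15)/120 = 19/120 per hour.
Remaining 1/5 at 19/120 per hour takes 24/19 hours.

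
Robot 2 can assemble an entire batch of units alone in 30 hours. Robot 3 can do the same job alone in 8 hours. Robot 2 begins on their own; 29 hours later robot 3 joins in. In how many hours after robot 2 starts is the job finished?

In the first 29 hours robot 2 alone does 29/30 of the job, leaving 1/30.
Once everyone is working, combined rate: 1/30 + 1/8 = (4 + 15)/120 = 19/120 per hour.
Remaining 1/30 at 19/120 per hour takes 4/19 hours.
Total from the start = 29 + 4/19 = 555/19 hours.

555/19 hours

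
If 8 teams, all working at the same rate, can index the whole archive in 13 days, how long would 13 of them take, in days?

Total work is 8·13 = 104 team-days.
With 13 teams: 104/13 = 8 days.

8 days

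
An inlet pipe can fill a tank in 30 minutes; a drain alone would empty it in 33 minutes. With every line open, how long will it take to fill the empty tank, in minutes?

Net rate = 1/30 − 1/33 = (11 − 10)/330 = 1/330 per minute.
Filling time = 1 ÷ (1/330) = 330 minutes.

330 minutes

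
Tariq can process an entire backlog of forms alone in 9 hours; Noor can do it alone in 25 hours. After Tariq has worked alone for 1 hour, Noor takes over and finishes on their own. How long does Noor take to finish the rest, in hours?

In 1 hour Tariq does 1/9 of the job, leaving 8/9.
Noor works at 1/25 per hour, so finishing takes 8/9 ÷ 1/25 = 200/9 hours.

200/9 hours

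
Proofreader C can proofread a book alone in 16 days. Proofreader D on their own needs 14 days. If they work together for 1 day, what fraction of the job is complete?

Combined rate: 1/16 + 1/14 = (7 + 8)/112 = 15/112 per day.
In 1 day they complete 1·15/112 = 15/112 of the job.

15/112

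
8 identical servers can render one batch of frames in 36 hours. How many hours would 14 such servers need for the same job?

144/7 hours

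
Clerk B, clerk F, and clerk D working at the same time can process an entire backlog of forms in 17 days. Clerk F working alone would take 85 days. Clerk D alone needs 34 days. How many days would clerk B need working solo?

170/3 days

Combined rate is 1/17 per day.
Known contribution: 1/85 + 1/34 = (2 + 5)/170 = 7/170 per day.
So clerk B's rate is 1/17 − 7/170 = 3/170, meaning 170/3 days alone.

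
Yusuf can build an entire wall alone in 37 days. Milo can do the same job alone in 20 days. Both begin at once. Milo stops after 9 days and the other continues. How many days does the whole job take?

407/20 days

In the first 9 days the combined rate is 57/740, so 513/740 of the job is done, leaving 227/740.
After Milo leaves the rate is 1/37 per day; the remaining 227/740 takes 227/20 days.
Total = 9 + 227/20 = 407/20 days.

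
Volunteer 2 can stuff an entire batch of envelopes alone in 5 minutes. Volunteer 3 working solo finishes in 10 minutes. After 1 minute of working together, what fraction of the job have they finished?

Combined rate: 1/5 + 1/10 = (2 + 1)/10 = 3/10 per minute.
In 1 minute they complete 1·3/10 = 3/10 of the job.

3/10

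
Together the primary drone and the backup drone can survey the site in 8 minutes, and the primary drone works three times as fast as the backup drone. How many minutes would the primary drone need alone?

Let the backup drone's rate be r; then the primary drone's rate is 3r, so together (3 + 1)r = 4r = 1/8.
Thus r = 1/32 per minute.
The backup drone alone: 32 minutes; the primary drone alone: 32/3 minutes.

32/3 minutes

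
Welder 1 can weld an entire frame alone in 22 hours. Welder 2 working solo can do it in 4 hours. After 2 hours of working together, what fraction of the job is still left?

Combined rate: 1/22 + 1/4 = (2 + 11)/44 = 13/44 per hour.
In 2 hours they complete 2·13/44 = 13/22 of the job.
So 9/22 remains.

9/22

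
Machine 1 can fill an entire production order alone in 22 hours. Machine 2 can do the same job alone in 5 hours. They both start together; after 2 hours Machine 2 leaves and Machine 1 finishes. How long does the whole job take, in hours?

66/5 hours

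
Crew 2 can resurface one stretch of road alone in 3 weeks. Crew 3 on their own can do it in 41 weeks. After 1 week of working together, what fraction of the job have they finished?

Combined rate: 1/3 + 1/41 = (41 + 3)/123 = 44/123 per week.
In 1 week they complete 1·44/123 = 44/123 of the job.

44/123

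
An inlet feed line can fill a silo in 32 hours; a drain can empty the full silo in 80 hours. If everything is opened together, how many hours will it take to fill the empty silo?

Net rate = 1/32 − 1/80 = (5 − 2)/160 = 3/160 per hour.
Filling time = 1 ÷ (3/160) = 160/3 hours.

160/3 hours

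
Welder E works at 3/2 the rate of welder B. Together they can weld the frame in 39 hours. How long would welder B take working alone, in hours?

195/2 hours

Let welder B's rate be r; then welder E's rate is (3/2)r, so together (3/2 + 1)r = (5/2)r = 1/39.
Thus r = 2/195 per hour.
Welder B alone: 195/2 hours; welder E alone: 65 hours.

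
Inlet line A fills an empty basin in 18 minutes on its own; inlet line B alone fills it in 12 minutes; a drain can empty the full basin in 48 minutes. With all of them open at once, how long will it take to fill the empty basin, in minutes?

144/17 minutes

Net rate = 1/18 + 1/12 − 1/48 = (8 + 12 − 3)/144 = 17/144 per minute.
Filling time = 1 ÷ (17/144) = 144/17 minutes.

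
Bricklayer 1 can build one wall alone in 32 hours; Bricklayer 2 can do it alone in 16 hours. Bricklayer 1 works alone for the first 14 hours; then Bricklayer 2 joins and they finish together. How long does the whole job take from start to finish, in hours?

In 14 hours Bricklayer 1 does 14/32 = 7/16 of the job, leaving 9/16.
Bricklayer 1 and Bricklayer 2 together work at 3/32 per hour, so finishing takes 9/16 ÷ 3/32 = 6 hours.
Total time = 14 + 6 = 20 hours.

20 hours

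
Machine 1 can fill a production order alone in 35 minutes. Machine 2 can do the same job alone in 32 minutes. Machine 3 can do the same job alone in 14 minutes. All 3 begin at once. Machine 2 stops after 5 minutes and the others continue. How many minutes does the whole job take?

In the first 5 minutes the combined rate is 21/160, so 21/32 of the job is done, leaving 11/32.
After Machine 2 leaves the rate is 1/10 per minute; the remaining 11/32 takes 55/16 minutes.
Total = 5 + 55/16 = 135/16 minutes.

135/16 minutes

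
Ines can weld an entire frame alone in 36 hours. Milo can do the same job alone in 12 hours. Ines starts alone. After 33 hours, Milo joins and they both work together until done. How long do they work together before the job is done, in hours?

In the first 33 hours Ines alone does 33/36 = 11/12 of the job, leaving 1/12.
Once everyone is working, combined rate: 1/36 + 1/12 = (1 + 3)/36 = 4/36 = 1/9 per hour.
Remaining 1/12 at 1/9 per hour takes 3/4 hours.

3/4 hours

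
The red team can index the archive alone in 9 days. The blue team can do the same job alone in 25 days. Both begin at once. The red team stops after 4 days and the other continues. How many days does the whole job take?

In the first 4 days the combined rate is 34/225, so 136/225 of the job is done, leaving 89/225.
After the red team leaves the rate is 1/25 per day; the remaining 89/225 takes 89/9 days.
Total = 4 + 89/9 = 125/9 days.

125/9 days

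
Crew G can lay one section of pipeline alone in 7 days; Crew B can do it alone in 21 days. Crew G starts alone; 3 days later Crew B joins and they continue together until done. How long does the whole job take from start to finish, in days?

In 3 days Crew G does 3/7 of the job, leaving 4/7.
Crew G and Crew B together work at 4/21 per day, so finishing takes 4/7 ÷ 4/21 = 3 days.
Total time = 3 + 3 = 6 days.

6 days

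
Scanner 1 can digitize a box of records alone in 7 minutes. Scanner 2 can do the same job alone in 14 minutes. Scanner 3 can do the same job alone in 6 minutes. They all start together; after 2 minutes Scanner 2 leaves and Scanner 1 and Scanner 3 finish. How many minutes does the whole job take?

In the first 2 minutes the combined rate is 8/21, so 16/21 of the job is done, leaving 5/21.
After Scanner 2 leaves the rate is 13/42 per minute; the remaining 5/21 takes 10/13 minutes.
Total = 2 + 10/13 = 36/13 minutes.

36/13 minutes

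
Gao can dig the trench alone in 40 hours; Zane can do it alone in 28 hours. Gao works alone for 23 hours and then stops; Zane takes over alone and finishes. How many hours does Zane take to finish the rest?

In 23 hours Gao does 23/40 of the job, leaving 17/40.
Zane works at 1/28 per hour, so finishing takes 17/40 ÷ 1/28 = 119/10 hours.

119/10 hours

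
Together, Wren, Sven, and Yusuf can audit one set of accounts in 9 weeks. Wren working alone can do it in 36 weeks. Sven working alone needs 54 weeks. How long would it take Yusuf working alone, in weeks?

108/7 weeks

Combined rate is 1/9 per week.
Known contribution: 1/36 + 1/54 = (3 + 2)/108 = 5/108 per week.
So Yusuf's rate is 1/9 − 5/108 = 7/108, meaning 108/7 weeks alone.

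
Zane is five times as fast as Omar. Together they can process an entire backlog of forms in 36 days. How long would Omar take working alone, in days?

216 days

Let Omar's rate be r; then Zane's rate is 5r, so together (5 + 1)r = 6r = 1/36.
Thus r = 1/216 per day.
Omar alone: 216 days; Zane alone: 216/5 days.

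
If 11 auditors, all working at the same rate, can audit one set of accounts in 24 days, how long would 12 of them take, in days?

Total work is 11·24 = 264 auditor-days.
With 12 auditors: 264/12 = 22 days.

22 days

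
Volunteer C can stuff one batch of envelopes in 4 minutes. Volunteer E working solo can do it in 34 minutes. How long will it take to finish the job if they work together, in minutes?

68/19 minutes

With two workers the combined time is the product over the sum: 4·34/(4+34) = 136/38 = 68/19 minutes.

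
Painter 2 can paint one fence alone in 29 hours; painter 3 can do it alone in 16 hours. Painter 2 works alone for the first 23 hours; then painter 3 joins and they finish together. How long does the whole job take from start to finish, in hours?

377/15 hours

In 23 hours painter 2 does 23/29 of the job, leaving 6/29.
Painter 2 and painter 3 together work at 45/464 per hour, so finishing takes 6/29 ÷ 45/464 = 32/15 hours.
Total time = 23 + 32/15 = 377/15 hours.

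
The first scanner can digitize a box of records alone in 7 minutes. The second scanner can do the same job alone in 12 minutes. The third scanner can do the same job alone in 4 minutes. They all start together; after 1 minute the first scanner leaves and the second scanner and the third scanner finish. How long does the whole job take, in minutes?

In the first 1 minute the combined rate is 10/21, so 10/21 of the job is done, leaving 11/21.
After the first scanner leaves the rate is 1/3 per minute; the remaining 11/21 takes 11/7 minutes.
Total = 1 + 11/7 = 18/7 minutes.

18/7 minutes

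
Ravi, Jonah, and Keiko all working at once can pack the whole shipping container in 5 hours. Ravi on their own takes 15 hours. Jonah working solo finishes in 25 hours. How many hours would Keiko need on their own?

Combined rate is 1/5 per hour.
Known contribution: 1/15 + 1/25 = (5 + 3)/75 = 8/75 per hour.
So Keiko's rate is 1/5 − 8/75 = 7/75, meaning 75/7 hours alone.

75/7 hours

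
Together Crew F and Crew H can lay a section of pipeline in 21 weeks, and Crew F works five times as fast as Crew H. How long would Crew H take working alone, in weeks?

Let Crew H's rate be r; then Crew F's rate is 5r, so together (5 + 1)r = 6r = 1/21.
Thus r = 1/126 per week.
Crew H alone: 126 weeks; Crew F alone: 126/5 weeks.

126 weeks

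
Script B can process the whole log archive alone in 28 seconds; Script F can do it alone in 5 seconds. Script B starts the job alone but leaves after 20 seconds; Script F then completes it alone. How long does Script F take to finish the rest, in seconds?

10/7 seconds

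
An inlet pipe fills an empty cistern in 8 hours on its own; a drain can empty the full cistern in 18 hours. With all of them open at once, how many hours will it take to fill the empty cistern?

72/5 hours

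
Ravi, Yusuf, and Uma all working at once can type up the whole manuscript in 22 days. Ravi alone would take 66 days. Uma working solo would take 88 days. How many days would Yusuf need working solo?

264/5 days

Combined rate is 1/22 per day.
Known contribution: 1/66 + 1/88 = (4 + 3)/264 = 7/264 per day.
So Yusuf's rate is 1/22 − 7/264 = 5/264, meaning 264/5 days alone.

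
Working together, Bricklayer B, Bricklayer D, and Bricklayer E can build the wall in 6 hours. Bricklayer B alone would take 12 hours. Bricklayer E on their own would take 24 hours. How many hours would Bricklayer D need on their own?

Combined rate is 1/6 per hour.
Known contribution: 1/12 + 1/24 = (2 + 1)/24 = 3/24 = 1/8 per hour.
So Bricklayer D's rate is 1/6 − 1/8 = 1/24, meaning 24 hours alone.

24 hours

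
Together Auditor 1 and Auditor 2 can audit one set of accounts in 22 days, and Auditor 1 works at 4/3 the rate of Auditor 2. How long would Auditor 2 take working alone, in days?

154/3 days

Let Auditor 2's rate be r; then Auditor 1's rate is (4/3)r, so together (4/3 + 1)r = (7/3)r = 1/22.
Thus r = 3/154 per day.
Auditor 2 alone: 154/3 days; Auditor 1 alone: 77/2 days.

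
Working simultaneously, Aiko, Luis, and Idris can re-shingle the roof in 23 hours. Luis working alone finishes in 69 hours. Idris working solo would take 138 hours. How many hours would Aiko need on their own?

Combined rate is 1/23 per hour.
Known contribution: 1/69 + 1/138 = (2 + 1)/138 = 3/138 = 1/46 per hour.
So Aiko's rate is 1/23 − 1/46 = 1/46, meaning 46 hours alone.

46 hours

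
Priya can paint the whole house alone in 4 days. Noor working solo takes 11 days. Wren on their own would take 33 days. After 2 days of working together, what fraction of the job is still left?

17/66

Combined rate: 1/4 + 1/11 + 1/33 = (33 + 12 + 4)/132 = 49/132 per day.
In 2 days they complete 2·49/132 = 49/66 of the job.
So 17/66 remains.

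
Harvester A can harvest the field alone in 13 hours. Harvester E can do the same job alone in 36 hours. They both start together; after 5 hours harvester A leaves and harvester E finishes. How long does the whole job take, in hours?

In the first 5 hours the combined rate is 49/468, so 245/468 of the job is done, leaving 223/468.
After harvester A leaves the rate is 1/36 per hour; the remaining 223/468 takes 223/13 hours.
Total = 5 + 223/13 = 288/13 hours.

288/13 hours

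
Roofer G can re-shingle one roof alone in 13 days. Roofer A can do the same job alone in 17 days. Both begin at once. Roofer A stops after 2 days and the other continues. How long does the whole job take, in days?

In the first 2 days the combined rate is 30/221, so 60/221 of the job is done, leaving 161/221.
After Roofer A leaves the rate is 1/13 per day; the remaining 161/221 takes 161/17 days.
Total = 2 + 161/17 = 195/17 days.

195/17 days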